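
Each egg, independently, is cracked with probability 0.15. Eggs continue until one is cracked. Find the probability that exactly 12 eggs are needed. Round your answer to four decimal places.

Geometric (trials to first success), p = 0.15.
P(Y = 12) = (1−p)^11 · p = 0.16734 · 0.15 = 0.025101

0.0251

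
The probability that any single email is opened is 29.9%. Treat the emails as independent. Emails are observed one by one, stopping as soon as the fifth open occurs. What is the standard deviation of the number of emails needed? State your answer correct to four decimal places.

Y = total emails until the fifth success; negative binomial with r=5, p=0.299.
SD(Y) = √[r(1−p)/p²] = √(39.205378) = 6.261420

6.2614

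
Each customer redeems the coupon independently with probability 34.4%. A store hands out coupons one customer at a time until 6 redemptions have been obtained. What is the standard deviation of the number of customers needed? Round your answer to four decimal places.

5.7673

Y = total customers until the sixth success; negative binomial with r=6, p=0.344.
SD(Y) = √[r(1−p)/p²] = √(33.261222) = 5.767254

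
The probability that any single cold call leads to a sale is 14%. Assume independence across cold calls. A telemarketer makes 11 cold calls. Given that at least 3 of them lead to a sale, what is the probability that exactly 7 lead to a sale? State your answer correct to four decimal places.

0.0010

X ~ Binomial(11, 0.14). Want P(X=7 | X≥3) = P(X=7) / P(X≥3).
P(X=7) = C(11,7)·0.14^7·0.86^4 = 0.000190
P(X≥3) = 1 − 0.190319 − 0.340804 − 0.277399 = 0.191477
Ratio = 0.000190 / 0.191477 = 0.000994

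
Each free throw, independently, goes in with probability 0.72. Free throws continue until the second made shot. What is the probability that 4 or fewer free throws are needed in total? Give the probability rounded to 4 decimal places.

Finishing within 4 free throws ⇔ at least 2 successes in the first 4. With X ~ Binomial(4, 0.72), P(Y ≤ 4) = 1 − P(X ≤ 1).
  k=0: C(4,0)·0.72^0·0.28^4 = 0.006147
  k=1: C(4,1)·0.72^1·0.28^3 = 0.063222
1 − 0.069368 = 0.930632

0.9306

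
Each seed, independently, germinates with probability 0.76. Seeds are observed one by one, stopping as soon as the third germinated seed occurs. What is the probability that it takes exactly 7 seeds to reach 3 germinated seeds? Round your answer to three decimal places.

Y = trial on which the third success occurs; negative binomial, r=3, p=0.76.
P(Y=7) = C(6,2) · p^3 · (1−p)^4
= 15 · 0.43898 · 0.0033178 = 0.02185

0.022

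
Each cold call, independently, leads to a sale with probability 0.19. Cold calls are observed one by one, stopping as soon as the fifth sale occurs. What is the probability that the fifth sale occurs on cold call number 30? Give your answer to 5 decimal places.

0.03031

Y = trial on which the fifth success occurs; negative binomial, r=5, p=0.19.
P(Y=30) = C(29,4) · p^5 · (1−p)^25
= 23751 · 0.00024761 · 0.0051538 = 0.0303093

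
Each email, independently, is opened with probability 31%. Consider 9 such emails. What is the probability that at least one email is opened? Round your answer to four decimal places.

P(at least one) = 1 − P(none) = 1 − (1 − 0.31)^9
= 1 − 0.035452 = 0.964548

0.9645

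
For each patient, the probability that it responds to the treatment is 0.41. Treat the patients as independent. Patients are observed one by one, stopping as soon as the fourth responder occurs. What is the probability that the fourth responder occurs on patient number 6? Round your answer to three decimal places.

Y = trial on which the fourth success occurs; negative binomial, r=4, p=0.41.
P(Y=6) = C(5,3) · p^4 · (1−p)^2
= 10 · 0.028258 · 0.3481 = 0.09836

0.098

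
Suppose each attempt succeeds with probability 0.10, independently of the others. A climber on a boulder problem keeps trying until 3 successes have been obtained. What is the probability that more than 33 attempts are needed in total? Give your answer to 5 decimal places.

0.34566

Needing more than 33 attempts ⇔ fewer than 3 successes in the first 33. With X ~ Binomial(33, 0.10), P(Y > 33) = P(X ≤ 2).
  k=0: C(33,0)·0.10^0·0.90^33 = 0.0309032
  k=1: C(33,1)·0.10^1·0.90^32 = 0.1133116
  k=2: C(33,2)·0.10^2·0.90^31 = 0.2014428
P(X ≤ 2) = 0.3456575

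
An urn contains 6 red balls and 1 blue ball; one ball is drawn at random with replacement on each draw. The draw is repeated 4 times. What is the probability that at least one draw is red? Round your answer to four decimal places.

P(at least one) = 1 − P(none) = 1 − (1 − 0.857143)^4
= 1 − 0.000416 = 0.999584

0.9996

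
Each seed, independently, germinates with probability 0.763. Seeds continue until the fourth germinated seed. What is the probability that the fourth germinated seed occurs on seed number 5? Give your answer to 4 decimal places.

Y = trial on which the fourth success occurs; negative binomial, r=4, p=0.763.
P(Y=5) = C(4,3) · p^4 · (1−p)^1
= 4 · 0.33892 · 0.237 = 0.321297

0.3213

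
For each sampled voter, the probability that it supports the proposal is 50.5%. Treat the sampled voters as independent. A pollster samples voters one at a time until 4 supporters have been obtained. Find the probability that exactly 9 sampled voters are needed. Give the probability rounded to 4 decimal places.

Y = trial on which the fourth success occurs; negative binomial, r=4, p=0.505.
P(Y=9) = C(8,3) · p^4 · (1−p)^5
= 56 · 0.065038 · 0.029718 = 0.108238

0.1082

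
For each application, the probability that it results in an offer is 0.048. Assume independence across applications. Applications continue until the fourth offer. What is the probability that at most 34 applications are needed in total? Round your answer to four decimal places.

0.0785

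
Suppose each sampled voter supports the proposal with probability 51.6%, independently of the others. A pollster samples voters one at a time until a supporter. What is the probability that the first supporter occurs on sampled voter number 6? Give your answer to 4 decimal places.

0.0137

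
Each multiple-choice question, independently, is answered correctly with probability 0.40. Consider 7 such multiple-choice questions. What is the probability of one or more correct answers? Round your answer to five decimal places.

P(at least one) = 1 − P(none) = 1 − (1 − 0.40)^7
= 1 − 0.0279936 = 0.9720064

0.97201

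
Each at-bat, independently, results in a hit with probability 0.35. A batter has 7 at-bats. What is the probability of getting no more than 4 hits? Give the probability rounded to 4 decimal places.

X ~ Binomial(7, 0.35); P(X ≤ 4) = Σ C(7,k) p^k (1−p)^(7−k) over k:
  k=0: C(7,0)·0.35^0·0.65^7 = 0.049022
  k=1: C(7,1)·0.35^1·0.65^6 = 0.184776
  k=2: C(7,2)·0.35^2·0.65^5 = 0.298485
  k=3: C(7,3)·0.35^3·0.65^4 = 0.267871
  k=4: C(7,4)·0.35^4·0.65^3 = 0.144238
Total = 0.944392

0.9444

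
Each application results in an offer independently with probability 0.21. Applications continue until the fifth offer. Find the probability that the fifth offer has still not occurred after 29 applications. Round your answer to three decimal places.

0.241

Needing more than 29 applications ⇔ fewer than 5 successes in the first 29. With X ~ Binomial(29, 0.21), P(Y > 29) = P(X ≤ 4).
  k=0: C(29,0)·0.21^0·0.79^29 = 0.00107
  k=1: C(29,1)·0.21^1·0.79^28 = 0.00828
  k=2: C(29,2)·0.21^2·0.79^27 = 0.03082
  k=3: C(29,3)·0.21^3·0.79^26 = 0.07374
  k=4: C(29,4)·0.21^4·0.79^25 = 0.12742
P(X ≤ 4) = 0.24135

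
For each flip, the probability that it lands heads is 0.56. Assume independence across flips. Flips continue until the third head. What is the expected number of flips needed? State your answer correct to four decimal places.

5.3571

Y = total flips until the third success; negative binomial with r=3, p=0.56.
E[Y] = r / p = 3 / 0.56 = 5.357143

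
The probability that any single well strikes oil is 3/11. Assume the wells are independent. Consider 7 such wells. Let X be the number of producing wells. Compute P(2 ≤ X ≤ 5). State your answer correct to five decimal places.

X ~ Binomial(7, 0.272727); P(2 ≤ X ≤ 5) = Σ C(7,k) p^k (1−p)^(7−k) over k:
  k=2: C(7,2)·0.272727^2·0.727273^5 = 0.3178066
  k=3: C(7,3)·0.272727^3·0.727273^4 = 0.1986291
  k=4: C(7,4)·0.272727^4·0.727273^3 = 0.0744859
  k=5: C(7,5)·0.272727^5·0.727273^2 = 0.0167593
Total = 0.6076810

0.60768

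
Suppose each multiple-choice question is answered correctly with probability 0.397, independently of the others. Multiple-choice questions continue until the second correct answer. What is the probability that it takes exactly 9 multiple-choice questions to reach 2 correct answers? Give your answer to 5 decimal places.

Y = trial on which the second success occurs; negative binomial, r=2, p=0.397.
P(Y=9) = C(8,1) · p^2 · (1−p)^7
= 8 · 0.15761 · 0.028988 = 0.0365504

0.03655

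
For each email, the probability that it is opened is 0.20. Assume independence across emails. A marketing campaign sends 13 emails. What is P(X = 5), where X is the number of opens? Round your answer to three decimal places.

0.069

X ~ Binomial(n=13, p=0.20).
P(X=5) = C(13,5) · p^5 · (1−p)^8
= 1287 · 0.00032 · 0.16777 = 0.06910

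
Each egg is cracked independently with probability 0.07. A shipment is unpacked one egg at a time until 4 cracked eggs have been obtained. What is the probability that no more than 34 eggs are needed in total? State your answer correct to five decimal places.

0.21223

Finishing within 34 eggs ⇔ at least 4 successes in the first 34. With X ~ Binomial(34, 0.07), P(Y ≤ 34) = 1 − P(X ≤ 3).
  k=0: C(34,0)·0.07^0·0.93^34 = 0.0848048
  k=1: C(34,1)·0.07^1·0.93^33 = 0.2170272
  k=2: C(34,2)·0.07^2·0.93^32 = 0.2695338
  k=3: C(34,3)·0.07^3·0.93^31 = 0.2163999
1 − 0.7877658 = 0.2122342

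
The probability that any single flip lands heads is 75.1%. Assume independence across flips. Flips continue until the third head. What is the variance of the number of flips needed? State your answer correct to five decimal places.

1.32447

Y = total flips until the third success; negative binomial with r=3, p=0.751.
Var(Y) = r(1−p)/p² = 3·0.249 / 0.751² = 1.3244657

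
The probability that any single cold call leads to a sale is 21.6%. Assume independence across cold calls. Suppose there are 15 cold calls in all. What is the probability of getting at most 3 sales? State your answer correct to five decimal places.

0.58776

X ~ Binomial(15, 0.216); P(X ≤ 3) = Σ C(15,k) p^k (1−p)^(15−k) over k:
  k=0: C(15,0)·0.216^0·0.784^15 = 0.0259861
  k=1: C(15,1)·0.216^1·0.784^14 = 0.1073915
  k=2: C(15,2)·0.216^2·0.784^13 = 0.2071122
  k=3: C(15,3)·0.216^3·0.784^12 = 0.2472666
Total = 0.5877563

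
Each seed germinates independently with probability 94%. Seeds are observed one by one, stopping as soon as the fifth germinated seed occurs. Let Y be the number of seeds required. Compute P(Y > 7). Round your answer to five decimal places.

0.00629

Needing more than 7 seeds ⇔ fewer than 5 successes in the first 7. With X ~ Binomial(7, 0.94), P(Y > 7) = P(X ≤ 4).
  k=0: C(7,0)·0.94^0·0.06^7 = 0.0000000
  k=1: C(7,1)·0.94^1·0.06^6 = 0.0000003
  k=2: C(7,2)·0.94^2·0.06^5 = 0.0000144
  k=3: C(7,3)·0.94^3·0.06^4 = 0.0003768
  k=4: C(7,4)·0.94^4·0.06^3 = 0.0059025
P(X ≤ 4) = 0.0062940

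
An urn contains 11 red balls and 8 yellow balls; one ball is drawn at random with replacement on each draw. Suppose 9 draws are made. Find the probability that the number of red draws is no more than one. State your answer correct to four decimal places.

X ~ Binomial(9, 0.578947); P(X ≤ 1) = Σ C(9,k) p^k (1−p)^(9−k) over k:
  k=0: C(9,0)·0.578947^0·0.421053^9 = 0.000416
  k=1: C(9,1)·0.578947^1·0.421053^8 = 0.005147
Total = 0.005563

0.0056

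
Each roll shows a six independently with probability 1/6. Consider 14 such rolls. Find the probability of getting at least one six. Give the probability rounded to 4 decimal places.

P(at least one) = 1 − P(none) = 1 − (1 − 0.166667)^14
= 1 − 0.077887 = 0.922113

0.9221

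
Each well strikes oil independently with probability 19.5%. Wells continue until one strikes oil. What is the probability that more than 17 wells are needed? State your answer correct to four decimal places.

0.0250

Y = number of wells to the first success; geometric, p = 0.195.
P(Y > 17) = P(first 17 all fail) = (1−p)^17 = 0.025034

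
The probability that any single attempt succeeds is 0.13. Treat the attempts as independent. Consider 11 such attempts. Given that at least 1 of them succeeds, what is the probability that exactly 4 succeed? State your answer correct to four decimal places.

X ~ Binomial(11, 0.13). Want P(X=4 | X≥1) = P(X=4) / P(X≥1).
P(X=4) = C(11,4)·0.13^4·0.87^7 = 0.035557
P(X≥1) = 1 − 0.216128 = 0.783872
Ratio = 0.035557 / 0.783872 = 0.045360

0.0454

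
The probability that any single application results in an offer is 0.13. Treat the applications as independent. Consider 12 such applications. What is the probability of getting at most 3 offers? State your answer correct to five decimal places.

X ~ Binomial(12, 0.13); P(X ≤ 3) = Σ C(12,k) p^k (1−p)^(12−k) over k:
  k=0: C(12,0)·0.13^0·0.87^12 = 0.1880317
  k=1: C(12,1)·0.13^1·0.87^11 = 0.3371603
  k=2: C(12,2)·0.13^2·0.87^10 = 0.2770915
  k=3: C(12,3)·0.13^3·0.87^9 = 0.1380149
Total = 0.9402983

0.94030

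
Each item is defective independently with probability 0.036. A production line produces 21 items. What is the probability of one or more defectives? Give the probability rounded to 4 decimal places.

0.5370

P(at least one) = 1 − P(none) = 1 − (1 − 0.036)^21
= 1 − 0.463039 = 0.536961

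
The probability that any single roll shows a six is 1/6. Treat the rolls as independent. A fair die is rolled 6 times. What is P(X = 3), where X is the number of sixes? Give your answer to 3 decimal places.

0.054

X ~ Binomial(n=6, p=0.166667).
P(X=3) = C(6,3) · p^3 · (1−p)^3
= 20 · 0.0046296 · 0.5787 = 0.05358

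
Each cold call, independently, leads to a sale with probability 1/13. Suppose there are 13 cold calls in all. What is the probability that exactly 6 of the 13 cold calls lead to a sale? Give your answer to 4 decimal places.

0.0002

X ~ Binomial(n=13, p=0.076923).
P(X=6) = C(13,6) · p^6 · (1−p)^7
= 1716 · 2.0718e-07 · 0.57104 = 0.000203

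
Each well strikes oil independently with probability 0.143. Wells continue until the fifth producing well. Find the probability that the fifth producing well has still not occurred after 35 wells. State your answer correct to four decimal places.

Needing more than 35 wells ⇔ fewer than 5 successes in the first 35. With X ~ Binomial(35, 0.143), P(Y > 35) = P(X ≤ 4).
  k=0: C(35,0)·0.143^0·0.857^35 = 0.004512
  k=1: C(35,1)·0.143^1·0.857^34 = 0.026348
  k=2: C(35,2)·0.143^2·0.857^33 = 0.074741
  k=3: C(35,3)·0.143^3·0.857^32 = 0.137184
  k=4: C(35,4)·0.143^4·0.857^31 = 0.183126
P(X ≤ 4) = 0.425910

0.4259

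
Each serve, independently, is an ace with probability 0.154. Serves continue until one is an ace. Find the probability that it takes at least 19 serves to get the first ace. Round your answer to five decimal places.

0.04928

Y = number of serves to the first success; geometric, p = 0.154.
P(Y > 18) = P(first 18 all fail) = (1−p)^18 = 0.0492795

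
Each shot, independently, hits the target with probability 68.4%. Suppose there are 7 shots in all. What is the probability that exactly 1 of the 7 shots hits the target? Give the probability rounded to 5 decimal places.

X ~ Binomial(n=7, p=0.684).
P(X=1) = C(7,1) · p^1 · (1−p)^6
= 7 · 0.684 · 0.00099569 = 0.0047673

0.00477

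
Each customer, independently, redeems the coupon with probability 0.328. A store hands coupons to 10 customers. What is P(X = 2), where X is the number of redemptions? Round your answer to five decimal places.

0.20133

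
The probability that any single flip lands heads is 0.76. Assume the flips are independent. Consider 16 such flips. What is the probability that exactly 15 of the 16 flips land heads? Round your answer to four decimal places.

0.0626

X ~ Binomial(n=16, p=0.76).
P(X=15) = C(16,15) · p^15 · (1−p)^1
= 16 · 0.016301 · 0.24 = 0.062594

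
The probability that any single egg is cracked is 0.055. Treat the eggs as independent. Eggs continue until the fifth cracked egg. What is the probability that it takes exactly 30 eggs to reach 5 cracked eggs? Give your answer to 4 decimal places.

Y = trial on which the fifth success occurs; negative binomial, r=5, p=0.055.
P(Y=30) = C(29,4) · p^5 · (1−p)^25
= 23751 · 5.0328e-07 · 0.24311 = 0.002906

0.0029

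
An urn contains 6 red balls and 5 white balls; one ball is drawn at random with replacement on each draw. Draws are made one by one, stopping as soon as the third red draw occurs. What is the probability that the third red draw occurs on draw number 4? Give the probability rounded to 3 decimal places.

0.221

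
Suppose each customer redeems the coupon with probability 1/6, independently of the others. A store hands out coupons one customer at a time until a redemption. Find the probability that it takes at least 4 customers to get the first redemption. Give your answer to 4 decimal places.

0.5787

Y = number of customers to the first success; geometric, p = 0.166667.
P(Y > 3) = P(first 3 all fail) = (1−p)^3 = 0.578704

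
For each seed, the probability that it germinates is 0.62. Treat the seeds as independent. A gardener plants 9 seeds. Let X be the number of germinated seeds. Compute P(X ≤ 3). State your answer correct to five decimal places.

X ~ Binomial(9, 0.62); P(X ≤ 3) = Σ C(9,k) p^k (1−p)^(9−k) over k:
  k=0: C(9,0)·0.62^0·0.38^9 = 0.0001652
  k=1: C(9,1)·0.62^1·0.38^8 = 0.0024261
  k=2: C(9,2)·0.62^2·0.38^7 = 0.0158333
  k=3: C(9,3)·0.62^3·0.38^6 = 0.0602776
Total = 0.0787022

0.07870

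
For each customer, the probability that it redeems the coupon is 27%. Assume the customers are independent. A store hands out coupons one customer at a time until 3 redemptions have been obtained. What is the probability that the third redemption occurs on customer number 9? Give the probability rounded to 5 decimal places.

0.08340

Y = trial on which the third success occurs; negative binomial, r=3, p=0.27.
P(Y=9) = C(8,2) · p^3 · (1−p)^6
= 28 · 0.019683 · 0.15133 = 0.0834039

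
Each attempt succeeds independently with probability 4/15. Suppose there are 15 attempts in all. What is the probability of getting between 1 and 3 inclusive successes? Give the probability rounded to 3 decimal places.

0.393

X ~ Binomial(15, 0.266667); P(1 ≤ X ≤ 3) = Σ C(15,k) p^k (1−p)^(15−k) over k:
  k=1: C(15,1)·0.266667^1·0.733333^14 = 0.05203
  k=2: C(15,2)·0.266667^2·0.733333^13 = 0.13245
  k=3: C(15,3)·0.266667^3·0.733333^12 = 0.20871
Total = 0.39319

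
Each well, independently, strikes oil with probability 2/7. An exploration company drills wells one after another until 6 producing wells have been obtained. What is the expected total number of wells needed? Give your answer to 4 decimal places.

Y = total wells until the sixth success; negative binomial with r=6, p=0.285714.
E[Y] = r / p = 6 / 0.285714 = 21.000000

21.0000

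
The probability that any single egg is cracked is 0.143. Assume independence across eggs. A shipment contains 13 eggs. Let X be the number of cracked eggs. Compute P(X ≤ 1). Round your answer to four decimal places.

X ~ Binomial(13, 0.143); P(X ≤ 1) = Σ C(13,k) p^k (1−p)^(13−k) over k:
  k=0: C(13,0)·0.143^0·0.857^13 = 0.134509
  k=1: C(13,1)·0.143^1·0.857^12 = 0.291776
Total = 0.426285

0.4263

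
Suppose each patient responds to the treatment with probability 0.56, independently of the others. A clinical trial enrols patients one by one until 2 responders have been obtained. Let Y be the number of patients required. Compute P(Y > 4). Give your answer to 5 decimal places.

0.22829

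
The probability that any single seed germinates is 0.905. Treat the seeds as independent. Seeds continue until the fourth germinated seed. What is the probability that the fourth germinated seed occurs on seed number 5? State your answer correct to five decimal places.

0.25490

Y = trial on which the fourth success occurs; negative binomial, r=4, p=0.905.
P(Y=5) = C(4,3) · p^4 · (1−p)^1
= 4 · 0.6708 · 0.095 = 0.2549047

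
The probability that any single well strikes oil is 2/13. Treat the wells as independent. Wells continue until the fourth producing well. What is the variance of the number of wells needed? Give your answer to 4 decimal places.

Y = total wells until the fourth success; negative binomial with r=4, p=0.153846.
Var(Y) = r(1−p)/p² = 4·0.846154 / 0.153846² = 143.000000

143.0000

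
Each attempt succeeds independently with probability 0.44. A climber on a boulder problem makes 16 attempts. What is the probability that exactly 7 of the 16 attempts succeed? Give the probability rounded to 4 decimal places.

0.1978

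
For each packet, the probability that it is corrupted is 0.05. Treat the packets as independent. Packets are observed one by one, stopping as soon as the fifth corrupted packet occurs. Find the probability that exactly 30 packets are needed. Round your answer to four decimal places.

Y = trial on which the fifth success occurs; negative binomial, r=5, p=0.05.
P(Y=30) = C(29,4) · p^5 · (1−p)^25
= 23751 · 3.125e-07 · 0.27739 = 0.002059

0.0021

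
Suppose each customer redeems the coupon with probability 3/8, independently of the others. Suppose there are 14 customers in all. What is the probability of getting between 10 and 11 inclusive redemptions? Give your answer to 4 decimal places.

X ~ Binomial(14, 0.375); P(10 ≤ X ≤ 11) = Σ C(14,k) p^k (1−p)^(14−k) over k:
  k=10: C(14,10)·0.375^10·0.625^4 = 0.008400
  k=11: C(14,11)·0.375^11·0.625^3 = 0.001833
Total = 0.010232

0.0102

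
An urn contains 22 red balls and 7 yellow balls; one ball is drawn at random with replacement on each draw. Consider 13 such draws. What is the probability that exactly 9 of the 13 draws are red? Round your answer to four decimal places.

X ~ Binomial(n=13, p=0.758621).
P(X=9) = C(13,9) · p^9 · (1−p)^4
= 715 · 0.083219 · 0.0033947 = 0.201989

0.2020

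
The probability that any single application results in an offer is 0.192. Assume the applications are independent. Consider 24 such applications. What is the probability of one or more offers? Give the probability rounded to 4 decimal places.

P(at least one) = 1 − P(none) = 1 − (1 − 0.192)^24
= 1 − 0.005996 = 0.994004

0.9940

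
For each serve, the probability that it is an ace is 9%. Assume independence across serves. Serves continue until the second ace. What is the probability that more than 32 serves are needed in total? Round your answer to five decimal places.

0.20367

Needing more than 32 serves ⇔ fewer than 2 successes in the first 32. With X ~ Binomial(32, 0.09), P(Y > 32) = P(X ≤ 1).
  k=0: C(32,0)·0.09^0·0.91^32 = 0.0489018
  k=1: C(32,1)·0.09^1·0.91^31 = 0.1547660
P(X ≤ 1) = 0.2036678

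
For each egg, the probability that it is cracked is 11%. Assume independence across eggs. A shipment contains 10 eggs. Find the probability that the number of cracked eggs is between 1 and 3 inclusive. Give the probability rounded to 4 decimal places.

X ~ Binomial(10, 0.11); P(1 ≤ X ≤ 3) = Σ C(10,k) p^k (1−p)^(10−k) over k:
  k=1: C(10,1)·0.11^1·0.89^9 = 0.385392
  k=2: C(10,2)·0.11^2·0.89^8 = 0.214347
  k=3: C(10,3)·0.11^3·0.89^7 = 0.070646
Total = 0.670386

0.6704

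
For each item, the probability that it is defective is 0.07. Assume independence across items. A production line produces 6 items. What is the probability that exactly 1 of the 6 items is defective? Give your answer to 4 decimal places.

0.2922

X ~ Binomial(n=6, p=0.07).
P(X=1) = C(6,1) · p^1 · (1−p)^5
= 6 · 0.07 · 0.69569 = 0.292189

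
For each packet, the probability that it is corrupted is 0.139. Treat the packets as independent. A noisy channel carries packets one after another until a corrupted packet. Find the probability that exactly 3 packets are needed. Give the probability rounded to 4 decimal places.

Geometric (trials to first success), p = 0.139.
P(Y = 3) = (1−p)^2 · p = 0.74132 · 0.139 = 0.103044

0.1030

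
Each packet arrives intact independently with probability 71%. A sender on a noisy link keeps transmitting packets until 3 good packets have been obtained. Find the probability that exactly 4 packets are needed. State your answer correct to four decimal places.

0.3114

Y = trial on which the third success occurs; negative binomial, r=3, p=0.71.
P(Y=4) = C(3,2) · p^3 · (1−p)^1
= 3 · 0.35791 · 0.29 = 0.311383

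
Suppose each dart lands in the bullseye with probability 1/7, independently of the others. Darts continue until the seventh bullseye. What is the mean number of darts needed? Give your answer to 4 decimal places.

49.0000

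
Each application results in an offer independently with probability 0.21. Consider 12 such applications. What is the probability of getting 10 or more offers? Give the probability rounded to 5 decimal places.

0.00001

X ~ Binomial(12, 0.21); P(X ≥ 10) = Σ C(12,k) p^k (1−p)^(12−k) over k:
  k=10: C(12,10)·0.21^10·0.79^2 = 0.0000069
  k=11: C(12,11)·0.21^11·0.79^1 = 0.0000003
  k=12: C(12,12)·0.21^12·0.79^0 = 0.0000000
Total = 0.0000072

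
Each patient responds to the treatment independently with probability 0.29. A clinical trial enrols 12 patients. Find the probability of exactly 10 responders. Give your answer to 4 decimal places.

0.0001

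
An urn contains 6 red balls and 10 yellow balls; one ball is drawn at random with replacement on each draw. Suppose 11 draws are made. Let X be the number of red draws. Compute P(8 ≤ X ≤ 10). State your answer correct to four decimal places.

X ~ Binomial(11, 0.375); P(8 ≤ X ≤ 10) = Σ C(11,k) p^k (1−p)^(11−k) over k:
  k=8: C(11,8)·0.375^8·0.625^3 = 0.015753
  k=9: C(11,9)·0.375^9·0.625^2 = 0.003151
  k=10: C(11,10)·0.375^10·0.625^1 = 0.000378
Total = 0.019282

0.0193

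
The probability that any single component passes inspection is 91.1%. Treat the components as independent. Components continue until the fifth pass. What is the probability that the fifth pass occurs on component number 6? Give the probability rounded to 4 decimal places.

Y = trial on which the fifth success occurs; negative binomial, r=5, p=0.911.
P(Y=6) = C(5,4) · p^5 · (1−p)^1
= 5 · 0.62747 · 0.089 = 0.279223

0.2792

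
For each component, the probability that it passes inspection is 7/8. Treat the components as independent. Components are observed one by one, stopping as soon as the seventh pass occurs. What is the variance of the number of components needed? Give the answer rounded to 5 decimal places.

Y = total components until the seventh success; negative binomial with r=7, p=0.875.
Var(Y) = r(1−p)/p² = 7·0.125 / 0.875² = 1.1428571

1.14286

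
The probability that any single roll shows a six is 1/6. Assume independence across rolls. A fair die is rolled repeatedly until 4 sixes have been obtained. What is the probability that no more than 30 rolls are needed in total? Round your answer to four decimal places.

Finishing within 30 rolls ⇔ at least 4 successes in the first 30. With X ~ Binomial(30, 0.166667), P(Y ≤ 30) = 1 − P(X ≤ 3).
  k=0: C(30,0)·0.166667^0·0.833333^30 = 0.004213
  k=1: C(30,1)·0.166667^1·0.833333^29 = 0.025276
  k=2: C(30,2)·0.166667^2·0.833333^28 = 0.073301
  k=3: C(30,3)·0.166667^3·0.833333^27 = 0.136829
1 − 0.239620 = 0.760380

0.7604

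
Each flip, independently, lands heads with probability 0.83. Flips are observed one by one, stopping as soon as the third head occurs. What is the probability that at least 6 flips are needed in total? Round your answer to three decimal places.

0.037

Needing more than 5 flips ⇔ fewer than 3 successes in the first 5. With X ~ Binomial(5, 0.83), P(Y > 5) = P(X ≤ 2).
  k=0: C(5,0)·0.83^0·0.17^5 = 0.00014
  k=1: C(5,1)·0.83^1·0.17^4 = 0.00347
  k=2: C(5,2)·0.83^2·0.17^3 = 0.03385
P(X ≤ 2) = 0.03745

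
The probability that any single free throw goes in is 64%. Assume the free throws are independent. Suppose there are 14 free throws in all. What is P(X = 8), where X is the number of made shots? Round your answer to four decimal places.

0.1840

X ~ Binomial(n=14, p=0.64).
P(X=8) = C(14,8) · p^8 · (1−p)^6
= 3003 · 0.028147 · 0.0021768 = 0.183997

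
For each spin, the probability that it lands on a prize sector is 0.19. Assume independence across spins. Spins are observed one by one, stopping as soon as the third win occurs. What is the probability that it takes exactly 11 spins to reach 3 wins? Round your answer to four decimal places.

0.0572

Y = trial on which the third success occurs; negative binomial, r=3, p=0.19.
P(Y=11) = C(10,2) · p^3 · (1−p)^8
= 45 · 0.006859 · 0.1853 = 0.057194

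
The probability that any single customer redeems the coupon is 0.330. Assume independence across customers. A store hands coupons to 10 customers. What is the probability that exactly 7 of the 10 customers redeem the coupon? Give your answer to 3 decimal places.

X ~ Binomial(n=10, p=0.33).
P(X=7) = C(10,7) · p^7 · (1−p)^3
= 120 · 0.00042618 · 0.30076 = 0.01538

0.015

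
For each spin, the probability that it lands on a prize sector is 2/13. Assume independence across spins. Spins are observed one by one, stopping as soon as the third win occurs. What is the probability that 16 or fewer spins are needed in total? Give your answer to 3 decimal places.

0.456

Finishing within 16 spins ⇔ at least 3 successes in the first 16. With X ~ Binomial(16, 0.153846), P(Y ≤ 16) = 1 − P(X ≤ 2).
  k=0: C(16,0)·0.153846^0·0.846154^16 = 0.06905
  k=1: C(16,1)·0.153846^1·0.846154^15 = 0.20088
  k=2: C(16,2)·0.153846^2·0.846154^14 = 0.27393
1 − 0.54387 = 0.45613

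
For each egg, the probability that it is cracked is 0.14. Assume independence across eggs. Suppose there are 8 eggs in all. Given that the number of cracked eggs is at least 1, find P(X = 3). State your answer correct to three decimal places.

0.103

X ~ Binomial(8, 0.14). Want P(X=3 | X≥1) = P(X=3) / P(X≥1).
P(X=3) = C(8,3)·0.14^3·0.86^5 = 0.07229
P(X≥1) = 1 − 0.29922 = 0.70078
Ratio = 0.07229 / 0.70078 = 0.10315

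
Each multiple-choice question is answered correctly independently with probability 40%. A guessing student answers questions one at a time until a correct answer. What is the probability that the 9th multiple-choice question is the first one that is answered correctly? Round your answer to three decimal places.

0.007

Geometric (trials to first success), p = 0.40.
P(Y = 9) = (1−p)^8 · p = 0.016796 · 0.40 = 0.00672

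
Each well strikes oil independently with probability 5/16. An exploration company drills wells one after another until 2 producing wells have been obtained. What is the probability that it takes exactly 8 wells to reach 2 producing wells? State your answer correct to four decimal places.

Y = trial on which the second success occurs; negative binomial, r=2, p=0.3125.
P(Y=8) = C(7,1) · p^2 · (1−p)^6
= 7 · 0.097656 · 0.10559 = 0.072183

0.0722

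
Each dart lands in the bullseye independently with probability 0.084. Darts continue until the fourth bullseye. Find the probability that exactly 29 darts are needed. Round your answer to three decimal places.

Y = trial on which the fourth success occurs; negative binomial, r=4, p=0.084.
P(Y=29) = C(28,3) · p^4 · (1−p)^25
= 3276 · 4.9787e-05 · 0.11153 = 0.01819

0.018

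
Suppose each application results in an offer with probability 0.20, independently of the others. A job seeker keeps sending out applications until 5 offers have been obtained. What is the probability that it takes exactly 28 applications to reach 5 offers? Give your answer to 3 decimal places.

0.033

Y = trial on which the fifth success occurs; negative binomial, r=5, p=0.20.
P(Y=28) = C(27,4) · p^5 · (1−p)^23
= 17550 · 0.00032 · 0.005903 = 0.03315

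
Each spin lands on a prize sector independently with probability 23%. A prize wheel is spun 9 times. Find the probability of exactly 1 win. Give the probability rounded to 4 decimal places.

0.2558

X ~ Binomial(n=9, p=0.23).
P(X=1) = C(9,1) · p^1 · (1−p)^8
= 9 · 0.23 · 0.12357 = 0.255797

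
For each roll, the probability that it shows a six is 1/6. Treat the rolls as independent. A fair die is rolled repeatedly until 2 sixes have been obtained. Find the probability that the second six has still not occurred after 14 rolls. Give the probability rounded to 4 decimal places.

Needing more than 14 rolls ⇔ fewer than 2 successes in the first 14. With X ~ Binomial(14, 0.166667), P(Y > 14) = P(X ≤ 1).
  k=0: C(14,0)·0.166667^0·0.833333^14 = 0.077887
  k=1: C(14,1)·0.166667^1·0.833333^13 = 0.218082
P(X ≤ 1) = 0.295969

0.2960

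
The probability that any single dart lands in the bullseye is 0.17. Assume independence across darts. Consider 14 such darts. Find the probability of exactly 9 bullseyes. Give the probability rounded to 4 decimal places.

X ~ Binomial(n=14, p=0.17).
P(X=9) = C(14,9) · p^9 · (1−p)^5
= 2002 · 1.1859e-07 · 0.3939 = 0.000094

0.0001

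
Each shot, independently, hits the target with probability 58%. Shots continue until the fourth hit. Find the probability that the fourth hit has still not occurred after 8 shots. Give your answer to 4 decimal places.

Needing more than 8 shots ⇔ fewer than 4 successes in the first 8. With X ~ Binomial(8, 0.58), P(Y > 8) = P(X ≤ 3).
  k=0: C(8,0)·0.58^0·0.42^8 = 0.000968
  k=1: C(8,1)·0.58^1·0.42^7 = 0.010697
  k=2: C(8,2)·0.58^2·0.42^6 = 0.051702
  k=3: C(8,3)·0.58^3·0.42^5 = 0.142797
P(X ≤ 3) = 0.206164

0.2062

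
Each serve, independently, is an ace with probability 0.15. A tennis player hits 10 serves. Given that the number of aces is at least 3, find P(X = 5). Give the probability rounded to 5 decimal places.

X ~ Binomial(10, 0.15). Want P(X=5 | X≥3) = P(X=5) / P(X≥3).
P(X=5) = C(10,5)·0.15^5·0.85^5 = 0.0084909
P(X≥3) = 1 − 0.1968744 − 0.3474254 − 0.2758967 = 0.1798035
Ratio = 0.0084909 / 0.1798035 = 0.0472230

0.04722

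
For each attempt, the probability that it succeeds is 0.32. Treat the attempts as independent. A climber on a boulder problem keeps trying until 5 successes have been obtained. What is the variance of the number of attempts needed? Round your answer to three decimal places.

Y = total attempts until the fifth success; negative binomial with r=5, p=0.32.
Var(Y) = r(1−p)/p² = 5·0.68 / 0.32² = 33.20312

33.203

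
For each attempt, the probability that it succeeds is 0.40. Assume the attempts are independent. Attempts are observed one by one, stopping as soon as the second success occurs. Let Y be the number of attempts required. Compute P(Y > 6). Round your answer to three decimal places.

Needing more than 6 attempts ⇔ fewer than 2 successes in the first 6. With X ~ Binomial(6, 0.40), P(Y > 6) = P(X ≤ 1).
  k=0: C(6,0)·0.40^0·0.60^6 = 0.04666
  k=1: C(6,1)·0.40^1·0.60^5 = 0.18662
P(X ≤ 1) = 0.23328

0.233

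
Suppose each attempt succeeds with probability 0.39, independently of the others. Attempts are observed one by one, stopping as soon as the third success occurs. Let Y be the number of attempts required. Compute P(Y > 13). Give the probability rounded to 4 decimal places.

0.0667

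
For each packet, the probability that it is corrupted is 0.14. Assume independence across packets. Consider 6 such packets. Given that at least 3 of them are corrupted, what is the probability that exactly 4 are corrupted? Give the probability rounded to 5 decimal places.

0.10802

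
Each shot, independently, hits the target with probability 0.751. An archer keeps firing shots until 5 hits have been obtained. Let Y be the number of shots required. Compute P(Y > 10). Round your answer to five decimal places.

0.01934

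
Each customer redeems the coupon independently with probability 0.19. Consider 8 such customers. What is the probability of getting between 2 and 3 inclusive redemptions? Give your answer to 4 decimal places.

0.4194

X ~ Binomial(8, 0.19); P(2 ≤ X ≤ 3) = Σ C(8,k) p^k (1−p)^(8−k) over k:
  k=2: C(8,2)·0.19^2·0.81^6 = 0.285480
  k=3: C(8,3)·0.19^3·0.81^5 = 0.133929
Total = 0.419409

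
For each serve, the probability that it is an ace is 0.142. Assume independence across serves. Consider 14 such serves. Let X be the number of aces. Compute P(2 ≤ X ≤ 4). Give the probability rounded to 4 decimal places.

0.5734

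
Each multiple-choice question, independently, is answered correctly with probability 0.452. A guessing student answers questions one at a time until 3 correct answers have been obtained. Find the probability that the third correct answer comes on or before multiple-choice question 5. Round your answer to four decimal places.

0.4106

Finishing within 5 multiple-choice questions ⇔ at least 3 successes in the first 5. With X ~ Binomial(5, 0.452), P(Y ≤ 5) = 1 − P(X ≤ 2).
  k=0: C(5,0)·0.452^0·0.548^5 = 0.049420
  k=1: C(5,1)·0.452^1·0.548^4 = 0.203812
  k=2: C(5,2)·0.452^2·0.548^3 = 0.336216
1 − 0.589449 = 0.410551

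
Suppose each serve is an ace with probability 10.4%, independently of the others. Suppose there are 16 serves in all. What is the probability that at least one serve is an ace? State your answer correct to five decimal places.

0.82744

P(at least one) = 1 − P(none) = 1 − (1 − 0.104)^16
= 1 − 0.1725552 = 0.8274448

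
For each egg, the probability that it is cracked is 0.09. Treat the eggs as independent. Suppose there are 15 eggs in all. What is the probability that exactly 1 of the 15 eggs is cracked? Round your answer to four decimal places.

0.3605

X ~ Binomial(n=15, p=0.09).
P(X=1) = C(15,1) · p^1 · (1−p)^14
= 15 · 0.09 · 0.26704 = 0.360507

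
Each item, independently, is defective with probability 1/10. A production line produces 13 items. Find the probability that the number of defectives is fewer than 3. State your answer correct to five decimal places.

X ~ Binomial(13, 0.10); P(X ≤ 2) = Σ C(13,k) p^k (1−p)^(13−k) over k:
  k=0: C(13,0)·0.10^0·0.90^13 = 0.2541866
  k=1: C(13,1)·0.10^1·0.90^12 = 0.3671584
  k=2: C(13,2)·0.10^2·0.90^11 = 0.2447723
Total = 0.8661172

0.86612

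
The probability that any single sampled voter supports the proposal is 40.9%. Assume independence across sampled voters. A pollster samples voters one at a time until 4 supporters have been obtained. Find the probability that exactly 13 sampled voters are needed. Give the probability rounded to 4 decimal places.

Y = trial on which the fourth success occurs; negative binomial, r=4, p=0.409.
P(Y=13) = C(12,3) · p^4 · (1−p)^9
= 220 · 0.027983 · 0.008796 = 0.054151

0.0542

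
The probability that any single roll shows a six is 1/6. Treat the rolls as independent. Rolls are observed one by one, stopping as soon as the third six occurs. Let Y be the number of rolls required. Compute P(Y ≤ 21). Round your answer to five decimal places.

Finishing within 21 rolls ⇔ at least 3 successes in the first 21. With X ~ Binomial(21, 0.166667), P(Y ≤ 21) = 1 − P(X ≤ 2).
  k=0: C(21,0)·0.166667^0·0.833333^21 = 0.0217367
  k=1: C(21,1)·0.166667^1·0.833333^20 = 0.0912942
  k=2: C(21,2)·0.166667^2·0.833333^19 = 0.1825884
1 − 0.2956193 = 0.7043807

0.70438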